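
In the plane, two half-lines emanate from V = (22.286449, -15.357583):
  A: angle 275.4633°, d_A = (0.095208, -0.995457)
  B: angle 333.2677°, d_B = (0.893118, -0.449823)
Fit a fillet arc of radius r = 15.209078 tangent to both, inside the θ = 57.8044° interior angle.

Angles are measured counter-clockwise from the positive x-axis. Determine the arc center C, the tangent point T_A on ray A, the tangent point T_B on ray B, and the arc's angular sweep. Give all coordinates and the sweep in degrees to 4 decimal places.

center=(40.0493,-41.3331) T_A=(24.9093,-42.7811) T_B=(46.8907,-27.7496) sweep=122.1956

bisector direction at 304.3655° = (0.564470,-0.825454)
center distance |VC| = r/sin(θ/2) = 15.209078/sin(28.9022°) = 31.468187
C = V + |VC|·bis = (40.0493,-41.3331)
T_A = V + ((C−V)·d_A)·d_A = V + 27.5487·d_A = (24.9093,-42.7811)
T_B = V + ((C−V)·d_B)·d_B = V + 27.5487·d_B = (46.8907,-27.7496)
sweep = 180° − θ = 122.1956°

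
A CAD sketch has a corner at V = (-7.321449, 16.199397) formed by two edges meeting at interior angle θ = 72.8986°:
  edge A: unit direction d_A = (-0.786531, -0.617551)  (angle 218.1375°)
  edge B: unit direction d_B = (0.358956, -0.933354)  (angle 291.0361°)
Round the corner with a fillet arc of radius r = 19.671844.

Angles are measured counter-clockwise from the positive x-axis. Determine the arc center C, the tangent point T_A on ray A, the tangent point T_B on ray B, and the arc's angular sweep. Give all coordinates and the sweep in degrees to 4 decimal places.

bisector direction at 254.5868° = (-0.265778,-0.964034)
center distance |VC| = r/sin(θ/2) = 19.671844/sin(36.4493°) = 33.111382
C = V + |VC|·bis = (-16.1217,-15.7211)
T_A = V + ((C−V)·d_A)·d_A = V + 26.6342·d_A = (-28.2701,-0.2486)
T_B = V + ((C−V)·d_B)·d_B = V + 26.6342·d_B = (2.2391,-8.6598)
sweep = 180° − θ = 107.1014°

center=(-16.1217,-15.7211) T_A=(-28.2701,-0.2486) T_B=(2.2391,-8.6598) sweep=107.1014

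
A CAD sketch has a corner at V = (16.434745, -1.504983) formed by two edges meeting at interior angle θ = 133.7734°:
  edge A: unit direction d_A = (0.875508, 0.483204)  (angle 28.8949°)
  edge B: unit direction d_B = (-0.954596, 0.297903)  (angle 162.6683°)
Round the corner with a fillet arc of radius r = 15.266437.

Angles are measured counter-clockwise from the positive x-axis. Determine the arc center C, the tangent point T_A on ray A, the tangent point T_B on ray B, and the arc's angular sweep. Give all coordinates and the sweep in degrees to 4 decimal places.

center=(14.7626,15.0094) T_A=(22.1394,1.6435) T_B=(10.2147,0.4361) sweep=46.2266

bisector direction at 95.7816° = (-0.100737,0.994913)
center distance |VC| = r/sin(θ/2) = 15.266437/sin(66.8867°) = 16.598817
C = V + |VC|·bis = (14.7626,15.0094)
T_A = V + ((C−V)·d_A)·d_A = V + 6.5159·d_A = (22.1394,1.6435)
T_B = V + ((C−V)·d_B)·d_B = V + 6.5159·d_B = (10.2147,0.4361)
sweep = 180° − θ = 46.2266°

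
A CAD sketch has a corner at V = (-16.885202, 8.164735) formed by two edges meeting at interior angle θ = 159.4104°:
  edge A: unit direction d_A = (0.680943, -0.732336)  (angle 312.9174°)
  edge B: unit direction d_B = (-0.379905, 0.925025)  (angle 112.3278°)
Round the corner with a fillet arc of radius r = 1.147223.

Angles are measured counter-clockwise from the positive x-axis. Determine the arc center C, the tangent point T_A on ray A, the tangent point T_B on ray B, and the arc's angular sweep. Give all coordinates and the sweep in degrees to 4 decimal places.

bisector direction at 32.6226° = (0.842240,0.539103)
center distance |VC| = r/sin(θ/2) = 1.147223/sin(79.7052°) = 1.165994
C = V + |VC|·bis = (-15.9032,8.7933)
T_A = V + ((C−V)·d_A)·d_A = V + 0.2084·d_A = (-16.7433,8.0121)
T_B = V + ((C−V)·d_B)·d_B = V + 0.2084·d_B = (-16.9644,8.3575)
sweep = 180° − θ = 20.5896°

center=(-15.9032,8.7933) T_A=(-16.7433,8.0121) T_B=(-16.9644,8.3575) sweep=20.5896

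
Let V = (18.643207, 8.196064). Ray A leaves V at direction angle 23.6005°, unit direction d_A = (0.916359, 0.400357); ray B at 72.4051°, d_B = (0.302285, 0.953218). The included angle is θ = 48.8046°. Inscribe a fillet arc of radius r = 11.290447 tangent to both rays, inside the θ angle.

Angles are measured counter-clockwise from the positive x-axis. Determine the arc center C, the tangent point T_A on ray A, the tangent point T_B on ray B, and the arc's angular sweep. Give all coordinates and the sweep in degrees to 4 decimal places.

center=(36.9284,28.5059) T_A=(41.4486,18.1597) T_B=(26.1662,31.9188) sweep=131.1954

bisector direction at 48.0028° = (0.669094,0.743178)
center distance |VC| = r/sin(θ/2) = 11.290447/sin(24.4023°) = 27.328315
C = V + |VC|·bis = (36.9284,28.5059)
T_A = V + ((C−V)·d_A)·d_A = V + 24.8870·d_A = (41.4486,18.1597)
T_B = V + ((C−V)·d_B)·d_B = V + 24.8870·d_B = (26.1662,31.9188)
sweep = 180° − θ = 131.1954°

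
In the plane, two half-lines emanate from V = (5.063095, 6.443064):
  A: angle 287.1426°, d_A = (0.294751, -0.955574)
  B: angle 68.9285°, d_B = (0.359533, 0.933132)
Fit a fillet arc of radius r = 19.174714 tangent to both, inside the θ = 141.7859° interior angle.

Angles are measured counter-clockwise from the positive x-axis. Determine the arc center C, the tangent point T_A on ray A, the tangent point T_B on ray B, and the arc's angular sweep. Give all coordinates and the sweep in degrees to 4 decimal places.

center=(25.3438,5.7474) T_A=(7.0210,0.0957) T_B=(7.4513,12.6414) sweep=38.2141

bisector direction at 358.0356° = (0.999412,-0.034279)
center distance |VC| = r/sin(θ/2) = 19.174714/sin(70.8929°) = 20.292664
C = V + |VC|·bis = (25.3438,5.7474)
T_A = V + ((C−V)·d_A)·d_A = V + 6.6425·d_A = (7.0210,0.0957)
T_B = V + ((C−V)·d_B)·d_B = V + 6.6425·d_B = (7.4513,12.6414)
sweep = 180° − θ = 38.2141°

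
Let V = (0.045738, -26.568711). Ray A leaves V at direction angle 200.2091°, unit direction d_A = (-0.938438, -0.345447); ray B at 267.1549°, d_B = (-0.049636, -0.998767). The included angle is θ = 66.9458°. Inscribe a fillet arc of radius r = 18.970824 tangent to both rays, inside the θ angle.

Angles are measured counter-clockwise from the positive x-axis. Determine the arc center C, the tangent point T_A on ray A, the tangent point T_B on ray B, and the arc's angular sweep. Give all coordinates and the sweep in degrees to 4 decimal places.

center=(-20.3258,-54.2830) T_A=(-26.8792,-36.4800) T_B=(-1.3784,-55.2246) sweep=113.0542

bisector direction at 233.6820° = (-0.592266,-0.805742)
center distance |VC| = r/sin(θ/2) = 18.970824/sin(33.4729°) = 34.395942
C = V + |VC|·bis = (-20.3258,-54.2830)
T_A = V + ((C−V)·d_A)·d_A = V + 28.6913·d_A = (-26.8792,-36.4800)
T_B = V + ((C−V)·d_B)·d_B = V + 28.6913·d_B = (-1.3784,-55.2246)
sweep = 180° − θ = 113.0542°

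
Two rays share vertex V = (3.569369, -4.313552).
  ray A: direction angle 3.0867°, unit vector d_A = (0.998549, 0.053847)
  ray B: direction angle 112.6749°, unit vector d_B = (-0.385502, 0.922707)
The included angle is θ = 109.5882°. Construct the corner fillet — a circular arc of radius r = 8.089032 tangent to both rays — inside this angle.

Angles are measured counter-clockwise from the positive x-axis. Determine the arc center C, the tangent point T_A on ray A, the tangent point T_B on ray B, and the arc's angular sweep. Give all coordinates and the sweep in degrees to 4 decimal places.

center=(8.8330,4.0711) T_A=(9.2685,-4.0062) T_B=(1.3691,0.9527) sweep=70.4118

bisector direction at 57.8808° = (0.531682,0.846944)
center distance |VC| = r/sin(θ/2) = 8.089032/sin(54.7941°) = 9.899859
C = V + |VC|·bis = (8.8330,4.0711)
T_A = V + ((C−V)·d_A)·d_A = V + 5.7074·d_A = (9.2685,-4.0062)
T_B = V + ((C−V)·d_B)·d_B = V + 5.7074·d_B = (1.3691,0.9527)
sweep = 180° − θ = 70.4118°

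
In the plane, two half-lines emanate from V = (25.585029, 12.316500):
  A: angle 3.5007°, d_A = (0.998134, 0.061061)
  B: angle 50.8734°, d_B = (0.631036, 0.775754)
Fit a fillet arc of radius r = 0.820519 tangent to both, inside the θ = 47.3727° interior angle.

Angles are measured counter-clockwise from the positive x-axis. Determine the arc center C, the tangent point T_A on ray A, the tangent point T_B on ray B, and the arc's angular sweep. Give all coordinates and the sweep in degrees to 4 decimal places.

center=(27.4018,13.2497) T_A=(27.4519,12.4307) T_B=(26.7653,13.7675) sweep=132.6273

bisector direction at 27.1870° = (0.889520,0.456897)
center distance |VC| = r/sin(θ/2) = 0.820519/sin(23.6864°) = 2.042466
C = V + |VC|·bis = (27.4018,13.2497)
T_A = V + ((C−V)·d_A)·d_A = V + 1.8704·d_A = (27.4519,12.4307)
T_B = V + ((C−V)·d_B)·d_B = V + 1.8704·d_B = (26.7653,13.7675)
sweep = 180° − θ = 132.6273°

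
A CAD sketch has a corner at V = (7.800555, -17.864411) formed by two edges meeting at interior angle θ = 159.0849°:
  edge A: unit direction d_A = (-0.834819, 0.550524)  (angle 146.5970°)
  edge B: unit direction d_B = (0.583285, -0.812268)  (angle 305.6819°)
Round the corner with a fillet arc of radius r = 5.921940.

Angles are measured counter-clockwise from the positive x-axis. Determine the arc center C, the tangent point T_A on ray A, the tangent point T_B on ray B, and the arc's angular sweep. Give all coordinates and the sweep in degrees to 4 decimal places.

center=(3.6279,-22.2064) T_A=(6.8881,-17.2627) T_B=(8.4381,-18.7522) sweep=20.9151

bisector direction at 226.1395° = (-0.692906,-0.721028)
center distance |VC| = r/sin(θ/2) = 5.921940/sin(79.5425°) = 6.021967
C = V + |VC|·bis = (3.6279,-22.2064)
T_A = V + ((C−V)·d_A)·d_A = V + 1.0930·d_A = (6.8881,-17.2627)
T_B = V + ((C−V)·d_B)·d_B = V + 1.0930·d_B = (8.4381,-18.7522)
sweep = 180° − θ = 20.9151°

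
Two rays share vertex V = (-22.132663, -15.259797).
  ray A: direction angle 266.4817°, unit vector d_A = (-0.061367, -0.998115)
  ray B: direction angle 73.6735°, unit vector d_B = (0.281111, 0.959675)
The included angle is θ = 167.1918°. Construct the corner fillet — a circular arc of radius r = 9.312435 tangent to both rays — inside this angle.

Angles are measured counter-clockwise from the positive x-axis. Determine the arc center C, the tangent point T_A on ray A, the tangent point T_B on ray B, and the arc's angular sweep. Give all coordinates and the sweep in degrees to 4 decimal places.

bisector direction at 350.0776° = (0.985042,-0.172314)
center distance |VC| = r/sin(θ/2) = 9.312435/sin(83.5959°) = 9.370910
C = V + |VC|·bis = (-12.9019,-16.8745)
T_A = V + ((C−V)·d_A)·d_A = V + 1.0452·d_A = (-22.1968,-16.3031)
T_B = V + ((C−V)·d_B)·d_B = V + 1.0452·d_B = (-21.8388,-14.2567)
sweep = 180° − θ = 12.8082°

center=(-12.9019,-16.8745) T_A=(-22.1968,-16.3031) T_B=(-21.8388,-14.2567) sweep=12.8082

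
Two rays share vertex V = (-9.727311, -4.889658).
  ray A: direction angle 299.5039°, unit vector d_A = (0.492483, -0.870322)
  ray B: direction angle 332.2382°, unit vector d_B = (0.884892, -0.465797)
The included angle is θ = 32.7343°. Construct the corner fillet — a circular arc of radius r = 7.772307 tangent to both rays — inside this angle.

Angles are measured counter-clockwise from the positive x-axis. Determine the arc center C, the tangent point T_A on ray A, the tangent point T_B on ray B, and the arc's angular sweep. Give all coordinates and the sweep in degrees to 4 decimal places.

bisector direction at 315.8710° = (0.717775,-0.696276)
center distance |VC| = r/sin(θ/2) = 7.772307/sin(16.3671°) = 27.581775
C = V + |VC|·bis = (10.0702,-24.0942)
T_A = V + ((C−V)·d_A)·d_A = V + 26.4640·d_A = (3.3058,-27.9219)
T_B = V + ((C−V)·d_B)·d_B = V + 26.4640·d_B = (13.6905,-17.2165)
sweep = 180° − θ = 147.2657°

center=(10.0702,-24.0942) T_A=(3.3058,-27.9219) T_B=(13.6905,-17.2165) sweep=147.2657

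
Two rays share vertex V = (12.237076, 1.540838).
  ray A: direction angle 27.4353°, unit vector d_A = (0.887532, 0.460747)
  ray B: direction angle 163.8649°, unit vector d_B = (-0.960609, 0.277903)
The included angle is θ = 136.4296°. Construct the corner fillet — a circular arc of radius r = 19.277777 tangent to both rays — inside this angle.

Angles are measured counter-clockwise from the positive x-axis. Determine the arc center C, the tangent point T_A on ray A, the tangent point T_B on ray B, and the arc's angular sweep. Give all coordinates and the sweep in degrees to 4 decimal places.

bisector direction at 95.6501° = (-0.098453,0.995142)
center distance |VC| = r/sin(θ/2) = 19.277777/sin(68.2148°) = 20.760453
C = V + |VC|·bis = (10.1931,22.2004)
T_A = V + ((C−V)·d_A)·d_A = V + 7.7048·d_A = (19.0753,5.0908)
T_B = V + ((C−V)·d_B)·d_B = V + 7.7048·d_B = (4.8358,3.6820)
sweep = 180° − θ = 43.5704°

center=(10.1931,22.2004) T_A=(19.0753,5.0908) T_B=(4.8358,3.6820) sweep=43.5704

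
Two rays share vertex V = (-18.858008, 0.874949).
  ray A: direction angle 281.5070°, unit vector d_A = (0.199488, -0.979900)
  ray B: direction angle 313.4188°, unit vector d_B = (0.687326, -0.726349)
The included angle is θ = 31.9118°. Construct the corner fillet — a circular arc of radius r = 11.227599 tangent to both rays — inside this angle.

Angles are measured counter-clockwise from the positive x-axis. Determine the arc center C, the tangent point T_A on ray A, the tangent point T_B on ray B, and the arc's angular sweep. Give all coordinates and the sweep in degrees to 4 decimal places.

bisector direction at 297.4629° = (0.461174,-0.887310)
center distance |VC| = r/sin(θ/2) = 11.227599/sin(15.9559°) = 40.842871
C = V + |VC|·bis = (-0.0223,-35.3653)
T_A = V + ((C−V)·d_A)·d_A = V + 39.2693·d_A = (-11.0243,-37.6051)
T_B = V + ((C−V)·d_B)·d_B = V + 39.2693·d_B = (8.1328,-27.6483)
sweep = 180° − θ = 148.0882°

center=(-0.0223,-35.3653) T_A=(-11.0243,-37.6051) T_B=(8.1328,-27.6483) sweep=148.0882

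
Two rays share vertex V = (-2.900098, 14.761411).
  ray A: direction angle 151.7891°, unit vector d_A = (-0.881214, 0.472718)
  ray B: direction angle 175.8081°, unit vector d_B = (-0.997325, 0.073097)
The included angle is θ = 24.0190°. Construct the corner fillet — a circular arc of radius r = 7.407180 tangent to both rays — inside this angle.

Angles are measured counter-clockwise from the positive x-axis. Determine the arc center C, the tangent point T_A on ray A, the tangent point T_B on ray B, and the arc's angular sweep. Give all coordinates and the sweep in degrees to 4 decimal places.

center=(-37.0852,24.6940) T_A=(-33.5836,31.2213) T_B=(-37.6266,17.3066) sweep=155.9810

bisector direction at 163.7986° = (-0.960287,0.279015)
center distance |VC| = r/sin(θ/2) = 7.407180/sin(12.0095°) = 35.598799
C = V + |VC|·bis = (-37.0852,24.6940)
T_A = V + ((C−V)·d_A)·d_A = V + 34.8197·d_A = (-33.5836,31.2213)
T_B = V + ((C−V)·d_B)·d_B = V + 34.8197·d_B = (-37.6266,17.3066)
sweep = 180° − θ = 155.9810°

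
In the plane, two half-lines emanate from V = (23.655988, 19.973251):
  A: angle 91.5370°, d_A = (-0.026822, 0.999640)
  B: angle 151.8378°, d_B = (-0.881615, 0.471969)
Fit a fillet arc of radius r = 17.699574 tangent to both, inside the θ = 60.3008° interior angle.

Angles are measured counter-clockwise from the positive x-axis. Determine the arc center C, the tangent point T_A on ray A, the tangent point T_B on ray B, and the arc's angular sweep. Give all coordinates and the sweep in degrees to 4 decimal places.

center=(5.1455,49.9591) T_A=(22.8387,50.4338) T_B=(-3.2082,34.3549) sweep=119.6992

bisector direction at 121.6874° = (-0.525285,0.850927)
center distance |VC| = r/sin(θ/2) = 17.699574/sin(30.1504°) = 35.239052
C = V + |VC|·bis = (5.1455,49.9591)
T_A = V + ((C−V)·d_A)·d_A = V + 30.4716·d_A = (22.8387,50.4338)
T_B = V + ((C−V)·d_B)·d_B = V + 30.4716·d_B = (-3.2082,34.3549)
sweep = 180° − θ = 119.6992°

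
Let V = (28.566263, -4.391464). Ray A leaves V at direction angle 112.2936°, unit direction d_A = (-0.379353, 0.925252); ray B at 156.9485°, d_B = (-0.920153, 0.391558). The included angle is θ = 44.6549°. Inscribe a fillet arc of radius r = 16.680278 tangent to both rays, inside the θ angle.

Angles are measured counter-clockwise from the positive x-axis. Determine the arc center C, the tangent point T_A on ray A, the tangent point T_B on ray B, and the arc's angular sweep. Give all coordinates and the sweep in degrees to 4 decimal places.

bisector direction at 134.6210° = (-0.702415,0.711768)
center distance |VC| = r/sin(θ/2) = 16.680278/sin(22.3274°) = 43.907095
C = V + |VC|·bis = (-2.2747,26.8602)
T_A = V + ((C−V)·d_A)·d_A = V + 40.6153·d_A = (13.1587,33.1879)
T_B = V + ((C−V)·d_B)·d_B = V + 40.6153·d_B = (-8.8060,11.5118)
sweep = 180° − θ = 135.3451°

center=(-2.2747,26.8602) T_A=(13.1587,33.1879) T_B=(-8.8060,11.5118) sweep=135.3451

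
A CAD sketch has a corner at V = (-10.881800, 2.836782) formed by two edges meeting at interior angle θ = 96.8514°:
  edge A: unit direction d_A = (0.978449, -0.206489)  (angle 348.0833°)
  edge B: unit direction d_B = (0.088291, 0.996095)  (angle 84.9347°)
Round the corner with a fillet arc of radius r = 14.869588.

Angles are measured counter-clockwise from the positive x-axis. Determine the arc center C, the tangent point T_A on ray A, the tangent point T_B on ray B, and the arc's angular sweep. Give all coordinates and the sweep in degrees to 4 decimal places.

bisector direction at 36.5090° = (0.803763,0.594949)
center distance |VC| = r/sin(θ/2) = 14.869588/sin(48.4257°) = 19.876582
C = V + |VC|·bis = (5.0943,14.6623)
T_A = V + ((C−V)·d_A)·d_A = V + 13.1899·d_A = (2.0239,0.1132)
T_B = V + ((C−V)·d_B)·d_B = V + 13.1899·d_B = (-9.7172,15.9752)
sweep = 180° − θ = 83.1486°

center=(5.0943,14.6623) T_A=(2.0239,0.1132) T_B=(-9.7172,15.9752) sweep=83.1486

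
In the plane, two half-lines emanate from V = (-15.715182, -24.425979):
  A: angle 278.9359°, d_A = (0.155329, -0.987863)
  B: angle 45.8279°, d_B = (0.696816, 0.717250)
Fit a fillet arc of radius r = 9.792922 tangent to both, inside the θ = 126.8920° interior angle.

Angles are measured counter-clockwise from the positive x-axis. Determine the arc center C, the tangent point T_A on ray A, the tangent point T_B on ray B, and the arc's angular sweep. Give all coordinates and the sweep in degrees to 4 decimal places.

bisector direction at 342.3819° = (0.953095,-0.302671)
center distance |VC| = r/sin(θ/2) = 9.792922/sin(63.4460°) = 10.947764
C = V + |VC|·bis = (-5.2809,-27.7395)
T_A = V + ((C−V)·d_A)·d_A = V + 4.8941·d_A = (-14.9550,-29.2607)
T_B = V + ((C−V)·d_B)·d_B = V + 4.8941·d_B = (-12.3049,-20.9157)
sweep = 180° − θ = 53.1080°

center=(-5.2809,-27.7395) T_A=(-14.9550,-29.2607) T_B=(-12.3049,-20.9157) sweep=53.1080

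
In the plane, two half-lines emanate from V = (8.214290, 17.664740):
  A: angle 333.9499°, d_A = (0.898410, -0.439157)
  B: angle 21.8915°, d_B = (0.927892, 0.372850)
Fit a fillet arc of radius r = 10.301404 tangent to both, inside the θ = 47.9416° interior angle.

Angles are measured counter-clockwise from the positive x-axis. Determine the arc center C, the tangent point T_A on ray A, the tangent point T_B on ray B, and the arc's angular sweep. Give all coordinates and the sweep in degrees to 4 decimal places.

center=(33.5536,16.7448) T_A=(29.0297,7.4899) T_B=(29.7127,26.3033) sweep=132.0584

bisector direction at 357.9207° = (0.999342,-0.036283)
center distance |VC| = r/sin(θ/2) = 10.301404/sin(23.9708°) = 25.355991
C = V + |VC|·bis = (33.5536,16.7448)
T_A = V + ((C−V)·d_A)·d_A = V + 23.1691·d_A = (29.0297,7.4899)
T_B = V + ((C−V)·d_B)·d_B = V + 23.1691·d_B = (29.7127,26.3033)
sweep = 180° − θ = 132.0584°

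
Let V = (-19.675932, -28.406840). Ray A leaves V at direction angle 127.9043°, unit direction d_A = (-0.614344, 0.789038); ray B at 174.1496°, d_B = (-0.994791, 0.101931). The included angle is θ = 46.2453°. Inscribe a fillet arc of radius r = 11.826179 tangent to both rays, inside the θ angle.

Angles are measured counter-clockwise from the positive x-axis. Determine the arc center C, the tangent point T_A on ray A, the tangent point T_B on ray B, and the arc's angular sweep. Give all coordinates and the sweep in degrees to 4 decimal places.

bisector direction at 151.0270° = (-0.874848,0.484398)
center distance |VC| = r/sin(θ/2) = 11.826179/sin(23.1227°) = 30.114993
C = V + |VC|·bis = (-46.0220,-13.8192)
T_A = V + ((C−V)·d_A)·d_A = V + 27.6957·d_A = (-36.6907,-6.5538)
T_B = V + ((C−V)·d_B)·d_B = V + 27.6957·d_B = (-47.2274,-25.5838)
sweep = 180° − θ = 133.7547°

center=(-46.0220,-13.8192) T_A=(-36.6907,-6.5538) T_B=(-47.2274,-25.5838) sweep=133.7547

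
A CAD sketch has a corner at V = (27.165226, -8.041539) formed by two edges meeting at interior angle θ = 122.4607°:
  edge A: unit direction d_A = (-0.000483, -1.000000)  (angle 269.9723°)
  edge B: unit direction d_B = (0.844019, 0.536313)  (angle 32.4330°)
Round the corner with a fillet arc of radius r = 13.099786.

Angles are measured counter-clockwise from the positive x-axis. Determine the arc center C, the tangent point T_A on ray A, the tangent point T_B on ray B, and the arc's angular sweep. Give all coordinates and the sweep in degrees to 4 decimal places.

bisector direction at 331.2027° = (0.876329,-0.481713)
center distance |VC| = r/sin(θ/2) = 13.099786/sin(61.2304°) = 14.944510
C = V + |VC|·bis = (40.2615,-15.2405)
T_A = V + ((C−V)·d_A)·d_A = V + 7.1926·d_A = (27.1617,-15.2342)
T_B = V + ((C−V)·d_B)·d_B = V + 7.1926·d_B = (33.2359,-4.1840)
sweep = 180° − θ = 57.5393°

center=(40.2615,-15.2405) T_A=(27.1617,-15.2342) T_B=(33.2359,-4.1840) sweep=57.5393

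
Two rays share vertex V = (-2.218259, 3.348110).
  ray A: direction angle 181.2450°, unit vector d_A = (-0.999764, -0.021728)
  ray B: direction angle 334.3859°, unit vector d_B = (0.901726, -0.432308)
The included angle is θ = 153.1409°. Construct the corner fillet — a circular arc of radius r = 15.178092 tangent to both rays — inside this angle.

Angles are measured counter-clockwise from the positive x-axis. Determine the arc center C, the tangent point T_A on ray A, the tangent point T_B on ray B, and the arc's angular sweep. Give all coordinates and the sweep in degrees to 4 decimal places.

bisector direction at 257.8154° = (-0.211061,-0.977473)
center distance |VC| = r/sin(θ/2) = 15.178092/sin(76.5704°) = 15.604786
C = V + |VC|·bis = (-5.5118,-11.9051)
T_A = V + ((C−V)·d_A)·d_A = V + 3.6242·d_A = (-5.8416,3.2694)
T_B = V + ((C−V)·d_B)·d_B = V + 3.6242·d_B = (1.0498,1.7813)
sweep = 180° − θ = 26.8591°

center=(-5.5118,-11.9051) T_A=(-5.8416,3.2694) T_B=(1.0498,1.7813) sweep=26.8591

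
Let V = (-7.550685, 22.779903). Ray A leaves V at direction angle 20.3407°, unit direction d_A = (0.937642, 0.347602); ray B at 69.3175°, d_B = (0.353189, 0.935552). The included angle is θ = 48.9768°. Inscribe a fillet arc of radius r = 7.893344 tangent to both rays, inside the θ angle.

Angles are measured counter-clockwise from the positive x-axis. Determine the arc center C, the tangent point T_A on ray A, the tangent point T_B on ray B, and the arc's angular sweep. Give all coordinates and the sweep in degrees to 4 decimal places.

bisector direction at 44.8291° = (0.709213,0.704995)
center distance |VC| = r/sin(θ/2) = 7.893344/sin(24.4884°) = 19.042636
C = V + |VC|·bis = (5.9546,36.2049)
T_A = V + ((C−V)·d_A)·d_A = V + 17.3297·d_A = (8.6983,28.8037)
T_B = V + ((C−V)·d_B)·d_B = V + 17.3297·d_B = (-1.4300,38.9927)
sweep = 180° − θ = 131.0232°

center=(5.9546,36.2049) T_A=(8.6983,28.8037) T_B=(-1.4300,38.9927) sweep=131.0232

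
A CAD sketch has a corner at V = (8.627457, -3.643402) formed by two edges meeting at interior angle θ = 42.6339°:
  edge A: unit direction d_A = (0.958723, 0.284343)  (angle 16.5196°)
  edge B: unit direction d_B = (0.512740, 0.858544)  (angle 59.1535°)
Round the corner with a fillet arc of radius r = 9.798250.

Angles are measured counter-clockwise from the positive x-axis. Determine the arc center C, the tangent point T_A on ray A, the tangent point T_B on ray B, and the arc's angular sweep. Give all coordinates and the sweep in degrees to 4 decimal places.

center=(29.9142,12.8901) T_A=(32.7003,3.4962) T_B=(21.5020,17.9140) sweep=137.3661

bisector direction at 37.8365° = (0.789764,0.613411)
center distance |VC| = r/sin(θ/2) = 9.798250/sin(21.3169°) = 26.953306
C = V + |VC|·bis = (29.9142,12.8901)
T_A = V + ((C−V)·d_A)·d_A = V + 25.1093·d_A = (32.7003,3.4962)
T_B = V + ((C−V)·d_B)·d_B = V + 25.1093·d_B = (21.5020,17.9140)
sweep = 180° − θ = 137.3661°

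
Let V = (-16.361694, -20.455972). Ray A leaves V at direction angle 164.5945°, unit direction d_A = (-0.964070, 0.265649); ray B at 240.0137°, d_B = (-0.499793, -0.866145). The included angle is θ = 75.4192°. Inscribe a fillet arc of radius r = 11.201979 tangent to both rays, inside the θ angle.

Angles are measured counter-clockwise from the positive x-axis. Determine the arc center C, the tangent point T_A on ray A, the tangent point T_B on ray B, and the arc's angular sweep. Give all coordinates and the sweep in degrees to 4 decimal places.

center=(-33.3056,-27.4066) T_A=(-30.3298,-16.6071) T_B=(-23.6030,-33.0052) sweep=104.5808

bisector direction at 202.3041° = (-0.925183,-0.379522)
center distance |VC| = r/sin(θ/2) = 11.201979/sin(37.7096°) = 18.314074
C = V + |VC|·bis = (-33.3056,-27.4066)
T_A = V + ((C−V)·d_A)·d_A = V + 14.4886·d_A = (-30.3298,-16.6071)
T_B = V + ((C−V)·d_B)·d_B = V + 14.4886·d_B = (-23.6030,-33.0052)
sweep = 180° − θ = 104.5808°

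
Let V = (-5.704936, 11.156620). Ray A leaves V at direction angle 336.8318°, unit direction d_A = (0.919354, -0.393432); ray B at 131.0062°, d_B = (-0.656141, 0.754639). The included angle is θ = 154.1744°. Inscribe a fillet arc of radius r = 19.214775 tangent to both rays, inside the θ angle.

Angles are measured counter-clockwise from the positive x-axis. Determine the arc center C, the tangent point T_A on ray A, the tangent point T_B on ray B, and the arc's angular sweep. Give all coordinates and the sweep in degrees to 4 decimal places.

center=(5.9048,27.0886) T_A=(-1.6549,9.4234) T_B=(-8.5954,14.4810) sweep=25.8256

bisector direction at 53.9190° = (0.588928,0.808185)
center distance |VC| = r/sin(θ/2) = 19.214775/sin(77.0872°) = 19.713299
C = V + |VC|·bis = (5.9048,27.0886)
T_A = V + ((C−V)·d_A)·d_A = V + 4.4053·d_A = (-1.6549,9.4234)
T_B = V + ((C−V)·d_B)·d_B = V + 4.4053·d_B = (-8.5954,14.4810)
sweep = 180° − θ = 25.8256°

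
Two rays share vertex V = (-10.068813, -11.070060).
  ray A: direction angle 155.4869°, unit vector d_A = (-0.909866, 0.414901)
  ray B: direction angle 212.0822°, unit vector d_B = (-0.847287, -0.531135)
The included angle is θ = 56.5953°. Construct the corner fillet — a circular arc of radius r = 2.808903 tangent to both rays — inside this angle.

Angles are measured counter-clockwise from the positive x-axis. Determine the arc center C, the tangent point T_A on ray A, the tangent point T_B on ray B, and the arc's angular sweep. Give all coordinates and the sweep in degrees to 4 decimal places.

center=(-15.9812,-11.4612) T_A=(-14.8158,-8.9054) T_B=(-14.4893,-13.8411) sweep=123.4047

bisector direction at 183.7845° = (-0.997819,-0.066005)
center distance |VC| = r/sin(θ/2) = 2.808903/sin(28.2977°) = 5.925304
C = V + |VC|·bis = (-15.9812,-11.4612)
T_A = V + ((C−V)·d_A)·d_A = V + 5.2172·d_A = (-14.8158,-8.9054)
T_B = V + ((C−V)·d_B)·d_B = V + 5.2172·d_B = (-14.4893,-13.8411)
sweep = 180° − θ = 123.4047°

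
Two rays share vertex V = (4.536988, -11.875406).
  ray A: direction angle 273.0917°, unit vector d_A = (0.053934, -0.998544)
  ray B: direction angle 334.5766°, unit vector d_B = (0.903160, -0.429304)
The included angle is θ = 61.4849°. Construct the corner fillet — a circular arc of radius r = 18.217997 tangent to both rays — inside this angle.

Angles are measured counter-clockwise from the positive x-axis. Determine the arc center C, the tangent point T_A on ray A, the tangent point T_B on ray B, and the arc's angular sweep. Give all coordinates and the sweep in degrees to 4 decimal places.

bisector direction at 303.8342° = (0.556791,-0.830653)
center distance |VC| = r/sin(θ/2) = 18.217997/sin(30.7425°) = 35.639115
C = V + |VC|·bis = (24.3805,-41.4791)
T_A = V + ((C−V)·d_A)·d_A = V + 30.6309·d_A = (6.1890,-42.4617)
T_B = V + ((C−V)·d_B)·d_B = V + 30.6309·d_B = (32.2016,-25.0254)
sweep = 180° − θ = 118.5151°

center=(24.3805,-41.4791) T_A=(6.1890,-42.4617) T_B=(32.2016,-25.0254) sweep=118.5151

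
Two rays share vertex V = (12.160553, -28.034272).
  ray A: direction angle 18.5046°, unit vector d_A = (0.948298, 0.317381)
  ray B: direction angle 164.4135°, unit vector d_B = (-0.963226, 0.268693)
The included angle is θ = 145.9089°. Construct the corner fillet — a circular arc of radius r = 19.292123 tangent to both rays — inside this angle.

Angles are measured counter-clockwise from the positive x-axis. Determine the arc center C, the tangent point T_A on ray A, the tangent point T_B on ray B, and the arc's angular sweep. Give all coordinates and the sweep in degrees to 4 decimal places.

bisector direction at 91.4590° = (-0.025462,0.999676)
center distance |VC| = r/sin(θ/2) = 19.292123/sin(72.9544°) = 20.178525
C = V + |VC|·bis = (11.6468,-7.8623)
T_A = V + ((C−V)·d_A)·d_A = V + 5.9150·d_A = (17.7697,-26.1570)
T_B = V + ((C−V)·d_B)·d_B = V + 5.9150·d_B = (6.4631,-26.4450)
sweep = 180° − θ = 34.0911°

center=(11.6468,-7.8623) T_A=(17.7697,-26.1570) T_B=(6.4631,-26.4450) sweep=34.0911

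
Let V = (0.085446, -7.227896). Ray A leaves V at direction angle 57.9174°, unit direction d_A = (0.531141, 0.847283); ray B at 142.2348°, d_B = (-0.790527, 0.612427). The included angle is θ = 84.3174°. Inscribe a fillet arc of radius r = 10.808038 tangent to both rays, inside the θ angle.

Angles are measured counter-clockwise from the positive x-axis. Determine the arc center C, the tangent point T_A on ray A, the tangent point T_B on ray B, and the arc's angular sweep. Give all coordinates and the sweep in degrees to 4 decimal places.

bisector direction at 100.0761° = (-0.174956,0.984576)
center distance |VC| = r/sin(θ/2) = 10.808038/sin(42.1587°) = 16.102885
C = V + |VC|·bis = (-2.7319,8.6266)
T_A = V + ((C−V)·d_A)·d_A = V + 11.9369·d_A = (6.4256,2.8860)
T_B = V + ((C−V)·d_B)·d_B = V + 11.9369·d_B = (-9.3510,0.0826)
sweep = 180° − θ = 95.6826°

center=(-2.7319,8.6266) T_A=(6.4256,2.8860) T_B=(-9.3510,0.0826) sweep=95.6826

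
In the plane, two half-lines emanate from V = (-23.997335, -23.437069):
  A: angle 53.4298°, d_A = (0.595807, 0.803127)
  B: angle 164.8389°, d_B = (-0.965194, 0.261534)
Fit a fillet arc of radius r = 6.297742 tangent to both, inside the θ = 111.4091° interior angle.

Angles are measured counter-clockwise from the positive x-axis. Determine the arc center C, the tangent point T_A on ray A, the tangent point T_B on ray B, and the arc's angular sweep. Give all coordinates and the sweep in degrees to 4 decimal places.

center=(-26.4961,-16.2352) T_A=(-21.4382,-19.9874) T_B=(-28.1431,-22.3137) sweep=68.5909

bisector direction at 109.1344° = (-0.327784,0.944753)
center distance |VC| = r/sin(θ/2) = 6.297742/sin(55.7045°) = 7.623065
C = V + |VC|·bis = (-26.4961,-16.2352)
T_A = V + ((C−V)·d_A)·d_A = V + 4.2953·d_A = (-21.4382,-19.9874)
T_B = V + ((C−V)·d_B)·d_B = V + 4.2953·d_B = (-28.1431,-22.3137)
sweep = 180° − θ = 68.5909°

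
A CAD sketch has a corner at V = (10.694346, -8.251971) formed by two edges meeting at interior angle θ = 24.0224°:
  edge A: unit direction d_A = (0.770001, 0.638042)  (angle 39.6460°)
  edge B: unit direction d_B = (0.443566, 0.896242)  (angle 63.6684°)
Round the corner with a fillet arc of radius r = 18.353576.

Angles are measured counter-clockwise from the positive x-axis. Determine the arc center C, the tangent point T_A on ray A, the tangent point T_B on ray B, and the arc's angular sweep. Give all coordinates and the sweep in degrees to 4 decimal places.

center=(65.4073,60.9203) T_A=(77.1176,46.7880) T_B=(48.9580,69.0613) sweep=155.9776

bisector direction at 51.6572° = (0.620365,0.784313)
center distance |VC| = r/sin(θ/2) = 18.353576/sin(12.0112°) = 88.194719
C = V + |VC|·bis = (65.4073,60.9203)
T_A = V + ((C−V)·d_A)·d_A = V + 86.2639·d_A = (77.1176,46.7880)
T_B = V + ((C−V)·d_B)·d_B = V + 86.2639·d_B = (48.9580,69.0613)
sweep = 180° − θ = 155.9776°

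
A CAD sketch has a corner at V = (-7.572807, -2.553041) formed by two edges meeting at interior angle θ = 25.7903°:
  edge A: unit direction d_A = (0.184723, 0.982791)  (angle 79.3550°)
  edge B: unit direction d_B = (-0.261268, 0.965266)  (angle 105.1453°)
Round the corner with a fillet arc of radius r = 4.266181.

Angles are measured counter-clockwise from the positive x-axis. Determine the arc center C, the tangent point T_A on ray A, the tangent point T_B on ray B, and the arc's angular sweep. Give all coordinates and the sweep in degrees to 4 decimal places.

bisector direction at 92.2501° = (-0.039262,0.999229)
center distance |VC| = r/sin(θ/2) = 4.266181/sin(12.8951°) = 19.116489
C = V + |VC|·bis = (-8.3234,16.5487)
T_A = V + ((C−V)·d_A)·d_A = V + 18.6344·d_A = (-4.1306,15.7606)
T_B = V + ((C−V)·d_B)·d_B = V + 18.6344·d_B = (-12.4414,15.4341)
sweep = 180° − θ = 154.2097°

center=(-8.3234,16.5487) T_A=(-4.1306,15.7606) T_B=(-12.4414,15.4341) sweep=154.2097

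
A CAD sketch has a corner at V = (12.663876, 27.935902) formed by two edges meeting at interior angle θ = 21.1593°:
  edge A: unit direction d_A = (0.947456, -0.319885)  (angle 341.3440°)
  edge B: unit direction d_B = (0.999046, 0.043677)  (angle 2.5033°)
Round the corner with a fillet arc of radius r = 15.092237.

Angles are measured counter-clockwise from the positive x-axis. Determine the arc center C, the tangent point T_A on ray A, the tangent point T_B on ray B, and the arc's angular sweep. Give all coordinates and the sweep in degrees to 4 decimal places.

center=(94.0493,16.3873) T_A=(89.2215,2.0881) T_B=(93.3901,31.4651) sweep=158.8407

bisector direction at 351.9236° = (0.990082,-0.140493)
center distance |VC| = r/sin(θ/2) = 15.092237/sin(10.5797°) = 82.200730
C = V + |VC|·bis = (94.0493,16.3873)
T_A = V + ((C−V)·d_A)·d_A = V + 80.8034·d_A = (89.2215,2.0881)
T_B = V + ((C−V)·d_B)·d_B = V + 80.8034·d_B = (93.3901,31.4651)
sweep = 180° − θ = 158.8407°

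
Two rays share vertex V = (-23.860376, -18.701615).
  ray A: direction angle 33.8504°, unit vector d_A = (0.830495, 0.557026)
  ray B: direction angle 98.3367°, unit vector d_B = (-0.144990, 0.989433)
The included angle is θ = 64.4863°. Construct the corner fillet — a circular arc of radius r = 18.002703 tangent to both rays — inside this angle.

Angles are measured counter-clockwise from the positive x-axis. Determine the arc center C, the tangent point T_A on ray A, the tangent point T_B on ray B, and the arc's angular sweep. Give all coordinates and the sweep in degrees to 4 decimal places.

bisector direction at 66.0936° = (0.405245,0.914208)
center distance |VC| = r/sin(θ/2) = 18.002703/sin(32.2431°) = 33.743675
C = V + |VC|·bis = (-10.1859,12.1471)
T_A = V + ((C−V)·d_A)·d_A = V + 28.5401·d_A = (-0.1580,-2.8040)
T_B = V + ((C−V)·d_B)·d_B = V + 28.5401·d_B = (-27.9984,9.5369)
sweep = 180° − θ = 115.5137°

center=(-10.1859,12.1471) T_A=(-0.1580,-2.8040) T_B=(-27.9984,9.5369) sweep=115.5137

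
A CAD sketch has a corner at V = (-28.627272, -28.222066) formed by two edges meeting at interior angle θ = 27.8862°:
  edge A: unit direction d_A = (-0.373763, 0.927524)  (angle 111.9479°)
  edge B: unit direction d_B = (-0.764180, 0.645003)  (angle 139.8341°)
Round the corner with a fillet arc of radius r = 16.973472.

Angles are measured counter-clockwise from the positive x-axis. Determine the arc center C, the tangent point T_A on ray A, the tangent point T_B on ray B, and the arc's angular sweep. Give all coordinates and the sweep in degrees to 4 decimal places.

bisector direction at 125.8910° = (-0.586245,0.810134)
center distance |VC| = r/sin(θ/2) = 16.973472/sin(13.9431°) = 70.441567
C = V + |VC|·bis = (-69.9233,28.8450)
T_A = V + ((C−V)·d_A)·d_A = V + 68.3660·d_A = (-54.1800,35.1891)
T_B = V + ((C−V)·d_B)·d_B = V + 68.3660·d_B = (-80.8712,15.8742)
sweep = 180° − θ = 152.1138°

center=(-69.9233,28.8450) T_A=(-54.1800,35.1891) T_B=(-80.8712,15.8742) sweep=152.1138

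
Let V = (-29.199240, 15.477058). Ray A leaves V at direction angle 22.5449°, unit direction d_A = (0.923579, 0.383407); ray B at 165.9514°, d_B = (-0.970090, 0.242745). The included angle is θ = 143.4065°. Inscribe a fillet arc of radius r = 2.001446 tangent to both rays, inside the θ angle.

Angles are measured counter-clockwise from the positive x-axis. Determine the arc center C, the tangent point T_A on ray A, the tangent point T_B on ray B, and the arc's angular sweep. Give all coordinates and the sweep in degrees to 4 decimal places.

bisector direction at 94.2481° = (-0.074076,0.997253)
center distance |VC| = r/sin(θ/2) = 2.001446/sin(71.7032°) = 2.108021
C = V + |VC|·bis = (-29.3554,17.5793)
T_A = V + ((C−V)·d_A)·d_A = V + 0.6618·d_A = (-28.5880,15.7308)
T_B = V + ((C−V)·d_B)·d_B = V + 0.6618·d_B = (-29.8412,15.6377)
sweep = 180° − θ = 36.5935°

center=(-29.3554,17.5793) T_A=(-28.5880,15.7308) T_B=(-29.8412,15.6377) sweep=36.5935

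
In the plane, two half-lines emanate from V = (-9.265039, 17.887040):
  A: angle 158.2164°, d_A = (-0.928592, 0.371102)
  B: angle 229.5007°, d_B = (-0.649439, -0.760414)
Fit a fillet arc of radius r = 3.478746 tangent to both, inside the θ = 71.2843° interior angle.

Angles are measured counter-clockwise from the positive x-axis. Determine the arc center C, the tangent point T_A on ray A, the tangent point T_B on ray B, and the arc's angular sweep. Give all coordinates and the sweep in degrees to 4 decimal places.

bisector direction at 193.8585° = (-0.970890,-0.239526)
center distance |VC| = r/sin(θ/2) = 3.478746/sin(35.6422°) = 5.969831
C = V + |VC|·bis = (-15.0611,16.4571)
T_A = V + ((C−V)·d_A)·d_A = V + 4.8515·d_A = (-13.7701,19.6874)
T_B = V + ((C−V)·d_B)·d_B = V + 4.8515·d_B = (-12.4158,14.1979)
sweep = 180° − θ = 108.7157°

center=(-15.0611,16.4571) T_A=(-13.7701,19.6874) T_B=(-12.4158,14.1979) sweep=108.7157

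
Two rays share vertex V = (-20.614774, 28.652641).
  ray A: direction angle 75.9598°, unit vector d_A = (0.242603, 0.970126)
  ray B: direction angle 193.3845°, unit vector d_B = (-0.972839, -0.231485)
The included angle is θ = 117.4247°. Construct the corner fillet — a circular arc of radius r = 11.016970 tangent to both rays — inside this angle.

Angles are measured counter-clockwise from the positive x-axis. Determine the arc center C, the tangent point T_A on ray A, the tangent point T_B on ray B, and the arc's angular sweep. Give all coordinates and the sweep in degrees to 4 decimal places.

bisector direction at 134.6722° = (-0.703049,0.711141)
center distance |VC| = r/sin(θ/2) = 11.016970/sin(58.7124°) = 12.891817
C = V + |VC|·bis = (-29.6784,37.8205)
T_A = V + ((C−V)·d_A)·d_A = V + 6.6952·d_A = (-18.9905,35.1478)
T_B = V + ((C−V)·d_B)·d_B = V + 6.6952·d_B = (-27.1281,27.1028)
sweep = 180° − θ = 62.5753°

center=(-29.6784,37.8205) T_A=(-18.9905,35.1478) T_B=(-27.1281,27.1028) sweep=62.5753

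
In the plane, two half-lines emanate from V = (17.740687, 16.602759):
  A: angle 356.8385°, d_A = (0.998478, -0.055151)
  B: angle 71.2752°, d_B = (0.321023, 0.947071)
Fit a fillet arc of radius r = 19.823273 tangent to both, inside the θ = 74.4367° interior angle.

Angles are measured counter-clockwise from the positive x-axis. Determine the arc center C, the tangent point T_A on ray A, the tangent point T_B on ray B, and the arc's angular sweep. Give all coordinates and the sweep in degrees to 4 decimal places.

center=(44.8931,34.9565) T_A=(43.7998,15.1634) T_B=(26.1190,41.3202) sweep=105.5633

bisector direction at 34.0569° = (0.828482,0.560015)
center distance |VC| = r/sin(θ/2) = 19.823273/sin(37.2184°) = 32.773639
C = V + |VC|·bis = (44.8931,34.9565)
T_A = V + ((C−V)·d_A)·d_A = V + 26.0988·d_A = (43.7998,15.1634)
T_B = V + ((C−V)·d_B)·d_B = V + 26.0988·d_B = (26.1190,41.3202)
sweep = 180° − θ = 105.5633°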